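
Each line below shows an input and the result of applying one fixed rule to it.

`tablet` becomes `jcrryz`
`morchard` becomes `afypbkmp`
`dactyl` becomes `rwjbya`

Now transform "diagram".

epykbgy

Looking at the pairs, the operation is to move the first 3 characters to the end (rotate left by 3), then shift every letter 2 places backward in the alphabet (wrapping around).
"diagram" → "gramdia" → "epykbgy".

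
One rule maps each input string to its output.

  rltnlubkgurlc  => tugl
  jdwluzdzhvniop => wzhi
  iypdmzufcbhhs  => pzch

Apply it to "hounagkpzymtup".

Rule — keep one character in every 3, starting at position 3 (positions 3rd, 6th, 9th, ...).
"hounagkpzymtup" → "ugzt".

ugzt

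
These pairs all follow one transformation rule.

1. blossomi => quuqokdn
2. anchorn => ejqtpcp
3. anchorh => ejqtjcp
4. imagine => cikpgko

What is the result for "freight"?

gkijvht

Each output is the input with this applied: move the first 2 characters to the end (rotate left by 2), then shift every letter 2 places forward in the alphabet (wrapping around).
On "freight" that produces "gkijvht".
(Check on "imagine": → "agineim" → "cikpgko" ✓)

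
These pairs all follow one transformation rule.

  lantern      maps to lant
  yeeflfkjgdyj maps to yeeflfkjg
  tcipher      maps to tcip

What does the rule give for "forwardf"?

Looking at the pairs, the operation is to delete the last 3 characters.
On "forwardf" that produces "forwa".

forwa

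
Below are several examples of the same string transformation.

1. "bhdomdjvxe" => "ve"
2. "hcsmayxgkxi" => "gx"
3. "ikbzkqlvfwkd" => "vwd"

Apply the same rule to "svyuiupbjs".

bs

In each case the input is transformed by: keep every other character starting from the second (positions 2nd, 4th, 6th, ...), then delete the first 3 characters.
Starting from "svyuiupbjs": after the first operation, "vuubs"; after the second, "bs".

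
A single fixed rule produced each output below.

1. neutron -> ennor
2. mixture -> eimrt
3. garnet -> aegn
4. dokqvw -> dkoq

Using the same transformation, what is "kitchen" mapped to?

The pattern: sort the characters into alphabetical order, then delete the last 2 characters.
Starting from "kitchen": after the first operation, "cehiknt"; after the second, "cehik".

cehik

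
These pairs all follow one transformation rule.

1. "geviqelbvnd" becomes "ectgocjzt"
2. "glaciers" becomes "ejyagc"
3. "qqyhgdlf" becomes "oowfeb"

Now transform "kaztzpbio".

In each case the input is transformed by: delete the last 2 characters, then shift every letter 2 places backward in the alphabet (wrapping around).
For "kaztzpbio", step one produces "kaztzpb"; step two turns that into "iyxrxnz".

iyxrxnz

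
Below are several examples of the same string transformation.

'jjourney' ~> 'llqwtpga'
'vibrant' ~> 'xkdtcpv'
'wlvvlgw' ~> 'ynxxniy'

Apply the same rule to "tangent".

vcpigpv

What's happening: shift every letter 2 places forward in the alphabet (wrapping around).
Doing the same to "tangent": "vcpigpv".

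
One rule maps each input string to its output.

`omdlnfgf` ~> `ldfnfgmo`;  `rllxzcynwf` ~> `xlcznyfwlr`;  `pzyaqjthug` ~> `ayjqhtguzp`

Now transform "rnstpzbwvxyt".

tszpwbxvtynr

The rule is to swap each adjacent pair of characters (1↔2, 3↔4, ...), then move the first 2 characters to the end (rotate left by 2).
"rnstpzbwvxyt" → "tszpwbxvtynr".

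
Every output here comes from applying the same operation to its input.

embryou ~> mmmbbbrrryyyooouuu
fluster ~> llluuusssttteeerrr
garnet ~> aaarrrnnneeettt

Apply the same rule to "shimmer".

hhhiiimmmmmmeeerrr

The rule is to repeat every character 3 times, then delete the first 3 characters.
Working it through for "shimmer": intermediate "ssshhhiiimmmmmmeeerrr", final "hhhiiimmmmmmeeerrr".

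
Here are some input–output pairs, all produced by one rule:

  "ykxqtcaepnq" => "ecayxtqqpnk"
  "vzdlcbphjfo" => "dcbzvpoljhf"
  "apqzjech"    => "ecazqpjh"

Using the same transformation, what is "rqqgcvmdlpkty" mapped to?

Looking at the pairs, the operation is to sort the characters into reverse alphabetical order, then move the last 3 characters to the front (rotate right by 3).
On "rqqgcvmdlpkty": the first step gives "yvtrqqpmlkgdc", and the second then gives "gdcyvtrqqpmlk".

gdcyvtrqqpmlk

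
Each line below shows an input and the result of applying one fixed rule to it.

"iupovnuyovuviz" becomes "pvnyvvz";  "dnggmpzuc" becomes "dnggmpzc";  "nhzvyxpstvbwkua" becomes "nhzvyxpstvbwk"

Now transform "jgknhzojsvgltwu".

Rule — remove every vowel.
Applying that to "jgknhzojsvgltwu" gives "jgknhzjsvgltw".

jgknhzjsvgltw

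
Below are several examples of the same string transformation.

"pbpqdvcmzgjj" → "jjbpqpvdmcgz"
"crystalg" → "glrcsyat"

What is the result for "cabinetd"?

The transformation: move the last 2 characters to the front (rotate right by 2), then swap each adjacent pair of characters (1↔2, 3↔4, ...).
Working it through for "cabinetd": intermediate "tdcabine", final "dtaciben".

dtaciben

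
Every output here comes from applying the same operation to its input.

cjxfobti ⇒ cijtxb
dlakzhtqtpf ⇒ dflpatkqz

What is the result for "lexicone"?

leenxo

Rule — take characters alternately from the front and the back (1st, last, 2nd, 2nd-last, ...), then delete the last 2 characters.
"lexicone" → "leenxoic" → "leenxo".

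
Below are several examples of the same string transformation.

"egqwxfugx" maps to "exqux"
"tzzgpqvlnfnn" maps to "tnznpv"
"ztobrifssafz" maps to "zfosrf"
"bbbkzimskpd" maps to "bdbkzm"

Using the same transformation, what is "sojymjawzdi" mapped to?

sijzma

What's happening: keep every other character starting from the first (positions 1st, 3rd, 5th, ...), then take characters alternately from the front and the back (1st, last, 2nd, 2nd-last, ...).
On "sojymjawzdi" that produces "sijzma".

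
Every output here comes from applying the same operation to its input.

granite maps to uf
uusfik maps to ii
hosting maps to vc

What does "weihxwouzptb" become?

ks

The transformation: shift every letter 12 places backward in the alphabet (wrapping around), then keep only the first 2 characters.
Working it through for "weihxwouzptb": intermediate "kswvlkcindhp", final "ks".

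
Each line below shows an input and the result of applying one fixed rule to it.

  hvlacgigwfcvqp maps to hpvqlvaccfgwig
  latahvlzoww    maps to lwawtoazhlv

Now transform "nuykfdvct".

ntucyvkdf

The rule is to take characters alternately from the front and the back (1st, last, 2nd, 2nd-last, ...).
So "nuykfdvct" becomes "ntucyvkdf".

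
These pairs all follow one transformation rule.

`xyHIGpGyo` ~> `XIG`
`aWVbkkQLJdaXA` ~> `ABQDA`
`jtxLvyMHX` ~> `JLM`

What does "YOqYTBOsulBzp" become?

YYOLP

Each output is the input with this applied: keep one character in every 3, starting at position 1 (positions 1st, 4th, 7th, ...), then convert every letter to uppercase.
Working it through for "YOqYTBOsulBzp": intermediate "YYOlp", final "YYOLP".
(Check on "xyHIGpGyo": → "xIG" → "XIG" ✓)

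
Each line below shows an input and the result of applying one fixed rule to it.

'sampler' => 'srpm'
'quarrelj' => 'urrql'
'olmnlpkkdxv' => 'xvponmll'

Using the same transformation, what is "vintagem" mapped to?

vtnmi

Each output is the input with this applied: sort the characters into reverse alphabetical order, then delete the last 3 characters.
"vintagem" → "vtnmigea" → "vtnmi".
(Check on "quarrelj": → "urrqljea" → "urrql" ✓)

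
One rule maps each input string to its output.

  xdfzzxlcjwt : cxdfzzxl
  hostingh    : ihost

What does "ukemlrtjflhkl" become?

lukemlrtjf

Rule — delete the last 3 characters, then move the last character to the front.
For "ukemlrtjflhkl", step one produces "ukemlrtjfl"; step two turns that into "lukemlrtjf".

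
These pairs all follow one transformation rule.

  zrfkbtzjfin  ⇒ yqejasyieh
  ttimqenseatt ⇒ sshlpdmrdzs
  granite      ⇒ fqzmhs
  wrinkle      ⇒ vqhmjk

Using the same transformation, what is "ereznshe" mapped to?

Rule — shift every letter 1 place backward in the alphabet (wrapping around), then delete the last character.
So "ereznshe" becomes "dqdymrg".
(Check on "zrfkbtzjfin": → "yqejasyiehm" → "yqejasyieh" ✓)

dqdymrg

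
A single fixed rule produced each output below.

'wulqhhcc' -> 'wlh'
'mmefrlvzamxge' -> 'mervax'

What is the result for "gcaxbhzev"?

The pattern: keep every other character starting from the first (positions 1st, 3rd, 5th, ...), then delete the last character.
On "gcaxbhzev": the first step gives "gabzv", and the second then gives "gabz".

gabz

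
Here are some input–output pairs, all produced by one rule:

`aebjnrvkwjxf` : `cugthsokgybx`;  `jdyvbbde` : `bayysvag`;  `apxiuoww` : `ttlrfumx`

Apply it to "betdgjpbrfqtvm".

What's happening: shift every letter 3 places backward in the alphabet (wrapping around), then reverse the string.
Starting from "betdgjpbrfqtvm": after the first operation, "ybqadgmyocnqsj"; after the second, "jsqncoymgdaqby".
(Check on "apxiuoww": → "xmufrltt" → "ttlrfumx" ✓)

jsqncoymgdaqby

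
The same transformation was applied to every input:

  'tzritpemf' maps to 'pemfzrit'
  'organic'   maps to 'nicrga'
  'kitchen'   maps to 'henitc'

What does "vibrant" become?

antibr

Looking at the pairs, the operation is to delete the first character, then swap the front and back halves of the string.
Working it through for "vibrant": intermediate "ibrant", final "antibr".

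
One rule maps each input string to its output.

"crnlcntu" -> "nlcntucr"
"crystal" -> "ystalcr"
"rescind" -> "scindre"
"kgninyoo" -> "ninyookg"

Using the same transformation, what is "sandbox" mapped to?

ndboxsa

Each output is the input with this applied: move the first 2 characters to the end (rotate left by 2).
Applying that to "sandbox" gives "ndboxsa".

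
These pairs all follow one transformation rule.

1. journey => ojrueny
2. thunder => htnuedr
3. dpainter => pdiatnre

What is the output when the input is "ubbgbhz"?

In each case the input is transformed by: swap each adjacent pair of characters (1↔2, 3↔4, ...).
So "ubbgbhz" becomes "bugbhbz".

bugbhbz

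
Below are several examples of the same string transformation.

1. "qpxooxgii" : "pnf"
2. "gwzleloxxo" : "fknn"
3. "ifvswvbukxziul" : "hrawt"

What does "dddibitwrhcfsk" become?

Rule — keep one character in every 3, starting at position 1 (positions 1st, 4th, 7th, ...), then shift every letter 1 place backward in the alphabet (wrapping around).
So "dddibitwrhcfsk" becomes "chsgr".

chsgr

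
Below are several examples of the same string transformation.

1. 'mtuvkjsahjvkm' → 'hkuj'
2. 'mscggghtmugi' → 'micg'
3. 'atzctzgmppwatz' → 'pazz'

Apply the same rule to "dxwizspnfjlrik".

frws

Looking at the pairs, the operation is to keep one character in every 3, starting at position 3 (positions 3rd, 6th, 9th, ...), then move the last 2 characters to the front (rotate right by 2).
Applying both steps to "dxwizspnfjlrik": "wsfr", then "frws".
(Check on "atzctzgmppwatz": → "zzpa" → "pazz" ✓)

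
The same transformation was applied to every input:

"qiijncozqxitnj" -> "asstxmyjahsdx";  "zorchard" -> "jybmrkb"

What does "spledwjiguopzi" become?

The transformation: delete the last character, then shift every letter 10 places forward in the alphabet (wrapping around).
Starting from "spledwjiguopzi": after the first operation, "spledwjiguopz"; after the second, "czvongtsqeyzj".

czvongtsqeyzj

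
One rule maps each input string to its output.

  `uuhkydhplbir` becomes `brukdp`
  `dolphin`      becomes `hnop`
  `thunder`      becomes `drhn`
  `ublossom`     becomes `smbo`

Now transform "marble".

bea

The pattern: move the last 3 characters to the front (rotate right by 3), then keep every other character starting from the first (positions 1st, 3rd, 5th, ...).
For "marble", step one produces "blemar"; step two turns that into "bea".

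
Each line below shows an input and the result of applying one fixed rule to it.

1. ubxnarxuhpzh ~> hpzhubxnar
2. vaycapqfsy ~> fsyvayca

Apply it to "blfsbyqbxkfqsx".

kfqsxblfsbyq

In each case the input is transformed by: swap the front and back halves of the string, then delete the first 2 characters.
Starting from "blfsbyqbxkfqsx": after the first operation, "bxkfqsxblfsbyq"; after the second, "kfqsxblfsbyq".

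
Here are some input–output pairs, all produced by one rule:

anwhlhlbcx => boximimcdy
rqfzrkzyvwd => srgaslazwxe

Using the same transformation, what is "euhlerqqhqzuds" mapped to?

In each case the input is transformed by: shift every letter 1 place forward in the alphabet (wrapping around).
On "euhlerqqhqzuds" that produces "fvimfsrriravet".

fvimfsrriravet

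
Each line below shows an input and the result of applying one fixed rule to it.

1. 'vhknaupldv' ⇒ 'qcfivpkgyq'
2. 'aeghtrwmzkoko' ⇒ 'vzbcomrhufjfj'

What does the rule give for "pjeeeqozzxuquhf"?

The pattern: shift every letter 5 places backward in the alphabet (wrapping around).
Applying that to "pjeeeqozzxuquhf" gives "kezzzljuusplpca".

kezzzljuusplpca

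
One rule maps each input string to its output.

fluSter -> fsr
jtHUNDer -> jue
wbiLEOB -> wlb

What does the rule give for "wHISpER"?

wsr

Each output is the input with this applied: keep one character in every 3, starting at position 1 (positions 1st, 4th, 7th, ...), then convert every letter to lowercase.
For "wHISpER", step one produces "wSR"; step two turns that into "wsr".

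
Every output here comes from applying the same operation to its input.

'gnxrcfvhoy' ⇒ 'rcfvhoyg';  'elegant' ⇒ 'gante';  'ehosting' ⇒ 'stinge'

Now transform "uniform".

Rule — move the first character to the end, then delete the first 2 characters.
Working it through for "uniform": intermediate "niformu", final "formu".

formu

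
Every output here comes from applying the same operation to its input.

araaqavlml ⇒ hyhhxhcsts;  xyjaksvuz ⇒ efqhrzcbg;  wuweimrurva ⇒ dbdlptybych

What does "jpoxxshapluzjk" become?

qwveezohwsbgqr

Each output is the input with this applied: shift every letter 7 places forward in the alphabet (wrapping around).
So "jpoxxshapluzjk" becomes "qwveezohwsbgqr".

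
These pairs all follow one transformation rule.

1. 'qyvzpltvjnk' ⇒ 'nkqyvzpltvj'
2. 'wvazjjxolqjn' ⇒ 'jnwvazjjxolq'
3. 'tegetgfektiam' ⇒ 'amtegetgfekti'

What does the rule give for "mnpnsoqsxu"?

xumnpnsoqs

What's happening: move the last 2 characters to the front (rotate right by 2).
For "mnpnsoqsxu" the result is "xumnpnsoqs".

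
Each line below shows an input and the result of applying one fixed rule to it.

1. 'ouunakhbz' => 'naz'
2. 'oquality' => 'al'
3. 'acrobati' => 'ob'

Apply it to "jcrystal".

ys

The transformation: swap each adjacent pair of characters (1↔2, 3↔4, ...), then keep one character in every 3, starting at position 3 (positions 3rd, 6th, 9th, ...).
"jcrystal" → "cjyrtsla" → "ys".
(Check on "ouunakhbz": → "uonukabhz" → "naz" ✓)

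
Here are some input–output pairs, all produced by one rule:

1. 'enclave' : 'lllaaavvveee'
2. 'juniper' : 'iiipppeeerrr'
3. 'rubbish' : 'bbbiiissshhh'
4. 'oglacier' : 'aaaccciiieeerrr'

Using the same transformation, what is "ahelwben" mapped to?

Each output is the input with this applied: delete the first 3 characters, then repeat every character 3 times.
Working it through for "ahelwben": intermediate "lwben", final "lllwwwbbbeeennn".

lllwwwbbbeeennn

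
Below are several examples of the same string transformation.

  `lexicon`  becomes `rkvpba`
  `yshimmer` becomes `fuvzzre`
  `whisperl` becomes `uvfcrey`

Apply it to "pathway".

In each case the input is transformed by: delete the first character, then shift every letter 13 places forward in the alphabet (wrapping around) — i.e. ROT13.
For "pathway", step one produces "athway"; step two turns that into "ngujnl".

ngujnl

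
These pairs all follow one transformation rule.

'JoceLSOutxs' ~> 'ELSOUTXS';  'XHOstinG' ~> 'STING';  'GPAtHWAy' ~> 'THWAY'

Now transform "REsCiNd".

The pattern: delete the first 3 characters, then convert every letter to uppercase.
"REsCiNd" → "CIND".
(Check on "JoceLSOutxs": → "eLSOutxs" → "ELSOUTXS" ✓)

CIND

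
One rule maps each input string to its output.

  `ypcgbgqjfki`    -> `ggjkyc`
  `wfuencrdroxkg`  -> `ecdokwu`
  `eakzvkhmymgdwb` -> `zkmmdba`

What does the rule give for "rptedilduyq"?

eidyrt

Each output is the input with this applied: move the first 3 characters to the end (rotate left by 3), then keep every other character starting from the first (positions 1st, 3rd, 5th, ...).
On "rptedilduyq": the first step gives "edilduyqrpt", and the second then gives "eidyrt".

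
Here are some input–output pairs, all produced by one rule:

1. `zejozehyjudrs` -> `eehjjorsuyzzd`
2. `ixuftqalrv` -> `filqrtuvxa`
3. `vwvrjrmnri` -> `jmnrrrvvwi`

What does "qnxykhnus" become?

The transformation: sort the characters into alphabetical order, then move the first character to the end.
On "qnxykhnus" that produces "knnqsuxyh".
(Check on "vwvrjrmnri": → "ijmnrrrvvw" → "jmnrrrvvwi" ✓)

knnqsuxyh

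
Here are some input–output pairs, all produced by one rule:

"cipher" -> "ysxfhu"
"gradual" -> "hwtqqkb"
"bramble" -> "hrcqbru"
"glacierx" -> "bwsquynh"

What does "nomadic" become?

Rule — swap each adjacent pair of characters (1↔2, 3↔4, ...), then shift every letter 10 places backward in the alphabet (wrapping around).
For "nomadic", step one produces "onamidc"; step two turns that into "edqcyts".

edqcyts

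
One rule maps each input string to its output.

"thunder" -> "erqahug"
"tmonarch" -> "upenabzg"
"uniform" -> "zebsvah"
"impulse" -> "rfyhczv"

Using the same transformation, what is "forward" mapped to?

Rule — shift every letter 13 places forward in the alphabet (wrapping around) — i.e. ROT13, then reverse the string.
Doing the same to "forward": "qenjebs".

qenjebs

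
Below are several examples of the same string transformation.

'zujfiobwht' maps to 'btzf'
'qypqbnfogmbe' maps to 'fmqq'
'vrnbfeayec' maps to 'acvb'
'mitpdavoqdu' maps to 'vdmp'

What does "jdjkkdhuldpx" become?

hdjk

Looking at the pairs, the operation is to keep one character in every 3, starting at position 1 (positions 1st, 4th, 7th, ...), then move the last 2 characters to the front (rotate right by 2).
"jdjkkdhuldpx" → "jkhd" → "hdjk".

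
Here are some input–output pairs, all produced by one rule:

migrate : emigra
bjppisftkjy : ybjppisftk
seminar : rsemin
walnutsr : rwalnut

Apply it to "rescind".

dresci

Looking at the pairs, the operation is to move the last 2 characters to the front (rotate right by 2), then delete the first character.
"rescind" → "ndresci" → "dresci".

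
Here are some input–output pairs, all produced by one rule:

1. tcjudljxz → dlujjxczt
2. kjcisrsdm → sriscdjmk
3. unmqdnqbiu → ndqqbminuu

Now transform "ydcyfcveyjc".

cvfeyycjdcy

Rule — take characters alternately from the front and the back (1st, last, 2nd, 2nd-last, ...), then reverse the string.
On "ydcyfcveyjc": the first step gives "ycdjcyyefvc", and the second then gives "cvfeyycjdcy".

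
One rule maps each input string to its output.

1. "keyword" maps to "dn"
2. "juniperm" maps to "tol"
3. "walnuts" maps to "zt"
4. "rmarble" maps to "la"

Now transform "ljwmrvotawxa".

iqsw

In each case the input is transformed by: keep one character in every 3, starting at position 2 (positions 2nd, 5th, 8th, ...), then shift every letter 1 place backward in the alphabet (wrapping around).
Applying both steps to "ljwmrvotawxa": "jrtx", then "iqsw".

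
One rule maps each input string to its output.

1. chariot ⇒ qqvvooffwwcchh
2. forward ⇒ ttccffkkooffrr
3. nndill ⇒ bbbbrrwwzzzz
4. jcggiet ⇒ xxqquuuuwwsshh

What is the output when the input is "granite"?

Each output is the input with this applied: double every character, then shift every letter 12 places backward in the alphabet (wrapping around).
For "granite", step one produces "ggrraanniittee"; step two turns that into "uuffoobbwwhhss".

uuffoobbwwhhss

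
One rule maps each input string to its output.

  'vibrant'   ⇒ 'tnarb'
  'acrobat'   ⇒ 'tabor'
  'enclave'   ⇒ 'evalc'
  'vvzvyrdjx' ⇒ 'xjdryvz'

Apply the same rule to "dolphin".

nihpl

Each output is the input with this applied: delete the first 2 characters, then reverse the string.
On "dolphin": the first step gives "lphin", and the second then gives "nihpl".
(Check on "vibrant": → "brant" → "tnarb" ✓)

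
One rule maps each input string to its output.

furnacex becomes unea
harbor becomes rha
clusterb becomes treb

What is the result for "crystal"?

trc

Looking at the pairs, the operation is to sort the characters into reverse alphabetical order, then keep every other character starting from the second (positions 2nd, 4th, 6th, ...).
Applying that to "crystal" gives "trc".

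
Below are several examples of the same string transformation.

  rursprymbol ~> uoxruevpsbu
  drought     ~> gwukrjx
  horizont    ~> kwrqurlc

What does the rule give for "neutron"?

The rule is to shift every letter 3 places forward in the alphabet (wrapping around), then take characters alternately from the front and the back (1st, last, 2nd, 2nd-last, ...).
Applying that to "neutron" gives "qqhrxuw".

qqhrxuw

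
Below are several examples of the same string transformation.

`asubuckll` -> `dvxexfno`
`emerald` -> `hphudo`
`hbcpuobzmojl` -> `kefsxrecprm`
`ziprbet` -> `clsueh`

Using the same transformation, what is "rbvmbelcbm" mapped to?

The pattern: shift every letter 3 places forward in the alphabet (wrapping around), then delete the last character.
Working it through for "rbvmbelcbm": intermediate "ueypehofep", final "ueypehofe".

ueypehofe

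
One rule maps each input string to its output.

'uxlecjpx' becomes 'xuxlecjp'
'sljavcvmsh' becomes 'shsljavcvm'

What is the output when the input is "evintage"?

eevintag

Looking at the pairs, the operation is to move the first 3 characters to the end (rotate left by 3), then swap the front and back halves of the string.
For "evintage" the result is "eevintag".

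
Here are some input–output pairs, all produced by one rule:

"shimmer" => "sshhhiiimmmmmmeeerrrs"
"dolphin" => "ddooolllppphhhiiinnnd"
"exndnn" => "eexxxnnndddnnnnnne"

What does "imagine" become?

Looking at the pairs, the operation is to repeat every character 3 times, then move the first character to the end.
Working it through for "imagine": intermediate "iiimmmaaagggiiinnneee", final "iimmmaaagggiiinnneeei".

iimmmaaagggiiinnneeei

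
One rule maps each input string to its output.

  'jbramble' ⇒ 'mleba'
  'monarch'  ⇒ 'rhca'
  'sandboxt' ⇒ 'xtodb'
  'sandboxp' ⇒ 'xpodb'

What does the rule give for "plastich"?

tsihc

Each output is the input with this applied: delete the first 3 characters, then sort the characters into reverse alphabetical order.
Working it through for "plastich": intermediate "stich", final "tsihc".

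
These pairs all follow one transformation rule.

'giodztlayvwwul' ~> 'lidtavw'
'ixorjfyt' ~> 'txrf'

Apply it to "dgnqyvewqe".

egqvw

The rule is to move the last 2 characters to the front (rotate right by 2), then keep every other character starting from the second (positions 2nd, 4th, 6th, ...).
Working it through for "dgnqyvewqe": intermediate "qedgnqyvew", final "egqvw".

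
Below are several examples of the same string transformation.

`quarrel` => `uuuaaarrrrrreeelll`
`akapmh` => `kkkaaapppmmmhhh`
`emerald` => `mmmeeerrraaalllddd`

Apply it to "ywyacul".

Each output is the input with this applied: repeat every character 3 times, then delete the first 3 characters.
"ywyacul" → "yyywwwyyyaaacccuuulll" → "wwwyyyaaacccuuulll".

wwwyyyaaacccuuulll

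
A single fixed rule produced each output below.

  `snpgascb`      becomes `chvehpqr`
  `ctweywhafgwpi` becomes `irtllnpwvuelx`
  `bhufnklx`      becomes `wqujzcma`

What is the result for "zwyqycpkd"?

lofnrnzes

The rule is to swap each adjacent pair of characters (1↔2, 3↔4, ...), then shift every letter 11 places backward in the alphabet (wrapping around).
"zwyqycpkd" → "wzqycykpd" → "lofnrnzes".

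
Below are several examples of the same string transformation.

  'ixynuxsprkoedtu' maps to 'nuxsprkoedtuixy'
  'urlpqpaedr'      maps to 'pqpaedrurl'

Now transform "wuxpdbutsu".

In each case the input is transformed by: move the first 3 characters to the end (rotate left by 3).
Doing the same to "wuxpdbutsu": "pdbutsuwux".

pdbutsuwux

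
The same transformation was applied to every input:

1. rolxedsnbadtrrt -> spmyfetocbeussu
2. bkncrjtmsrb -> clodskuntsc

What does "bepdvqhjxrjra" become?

cfqewrikysksb

The transformation: shift every letter 1 place forward in the alphabet (wrapping around).
Doing the same to "bepdvqhjxrjra": "cfqewrikysksb".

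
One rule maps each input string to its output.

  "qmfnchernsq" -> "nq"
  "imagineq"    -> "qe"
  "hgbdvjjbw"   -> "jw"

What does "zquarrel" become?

Each output is the input with this applied: swap each adjacent pair of characters (1↔2, 3↔4, ...), then keep only the last 2 characters.
For "zquarrel", step one produces "qzaurrle"; step two turns that into "le".

le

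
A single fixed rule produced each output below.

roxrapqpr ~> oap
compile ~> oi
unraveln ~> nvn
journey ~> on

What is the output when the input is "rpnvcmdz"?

What's happening: keep one character in every 3, starting at position 2 (positions 2nd, 5th, 8th, ...).
Applying that to "rpnvcmdz" gives "pcz".

pcz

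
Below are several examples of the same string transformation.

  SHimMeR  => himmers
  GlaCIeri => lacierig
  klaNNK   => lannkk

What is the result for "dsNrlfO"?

snrlfod

The transformation: move the first character to the end, then convert every letter to lowercase.
Applying both steps to "dsNrlfO": "sNrlfOd", then "snrlfod".
(Check on "GlaCIeri": → "laCIeriG" → "lacierig" ✓)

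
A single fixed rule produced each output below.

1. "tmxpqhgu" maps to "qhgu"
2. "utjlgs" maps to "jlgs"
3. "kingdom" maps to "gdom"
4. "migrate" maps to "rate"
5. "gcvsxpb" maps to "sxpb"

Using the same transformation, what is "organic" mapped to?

Rule — keep only the last 4 characters.
For "organic" the result is "anic".

anic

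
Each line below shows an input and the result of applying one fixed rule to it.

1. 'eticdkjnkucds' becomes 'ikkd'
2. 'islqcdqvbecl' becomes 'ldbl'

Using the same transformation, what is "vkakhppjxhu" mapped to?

Looking at the pairs, the operation is to keep one character in every 3, starting at position 3 (positions 3rd, 6th, 9th, ...).
Doing the same to "vkakhppjxhu": "apx".

apx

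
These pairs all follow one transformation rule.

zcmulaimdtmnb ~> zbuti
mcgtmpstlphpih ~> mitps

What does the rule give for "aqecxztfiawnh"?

ahcat

The rule is to keep one character in every 3, starting at position 1 (positions 1st, 4th, 7th, ...), then take characters alternately from the front and the back (1st, last, 2nd, 2nd-last, ...).
On "aqecxztfiawnh": the first step gives "actah", and the second then gives "ahcat".
(Check on "zcmulaimdtmnb": → "zuitb" → "zbuti" ✓)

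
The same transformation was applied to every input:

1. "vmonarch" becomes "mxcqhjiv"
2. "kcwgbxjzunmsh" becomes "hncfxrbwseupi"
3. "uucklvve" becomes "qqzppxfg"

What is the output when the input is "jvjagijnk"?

eifeqevbd

In each case the input is transformed by: shift every letter 5 places backward in the alphabet (wrapping around), then move the last 3 characters to the front (rotate right by 3).
Working it through for "jvjagijnk": intermediate "eqevbdeif", final "eifeqevbd".
(Check on "uucklvve": → "ppxfgqqz" → "qqzppxfg" ✓)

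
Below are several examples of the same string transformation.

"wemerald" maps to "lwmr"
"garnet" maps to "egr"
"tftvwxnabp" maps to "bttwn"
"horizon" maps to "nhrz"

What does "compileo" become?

The pattern: keep every other character starting from the first (positions 1st, 3rd, 5th, ...), then move the last character to the front.
Working it through for "compileo": intermediate "cmie", final "ecmi".

ecmi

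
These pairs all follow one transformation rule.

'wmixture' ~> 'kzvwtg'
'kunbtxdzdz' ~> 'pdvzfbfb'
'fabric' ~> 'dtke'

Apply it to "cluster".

The transformation: shift every letter 2 places forward in the alphabet (wrapping around), then delete the first 2 characters.
On "cluster": the first step gives "enwuvgt", and the second then gives "wuvgt".

wuvgt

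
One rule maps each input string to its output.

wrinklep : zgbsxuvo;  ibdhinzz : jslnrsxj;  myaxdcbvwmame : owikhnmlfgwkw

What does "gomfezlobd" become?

nqywpojvyl

In each case the input is transformed by: move the last character to the front, then shift every letter 10 places forward in the alphabet (wrapping around).
Working it through for "gomfezlobd": intermediate "dgomfezlob", final "nqywpojvyl".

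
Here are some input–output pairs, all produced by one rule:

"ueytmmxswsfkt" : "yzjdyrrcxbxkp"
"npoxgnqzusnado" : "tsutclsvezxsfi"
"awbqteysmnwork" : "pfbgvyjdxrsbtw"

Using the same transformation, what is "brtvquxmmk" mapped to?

pgwyavzcrr

In each case the input is transformed by: move the last character to the front, then shift every letter 5 places forward in the alphabet (wrapping around).
Applying that to "brtvquxmmk" gives "pgwyavzcrr".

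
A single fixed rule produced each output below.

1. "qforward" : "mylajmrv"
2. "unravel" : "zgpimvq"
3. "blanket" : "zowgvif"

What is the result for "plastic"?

Each output is the input with this applied: shift every letter 5 places backward in the alphabet (wrapping around), then move the last 2 characters to the front (rotate right by 2).
Applying both steps to "plastic": "kgvnodx", then "dxkgvno".

dxkgvno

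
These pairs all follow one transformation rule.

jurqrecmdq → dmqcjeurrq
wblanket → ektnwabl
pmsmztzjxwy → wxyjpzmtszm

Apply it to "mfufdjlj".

Rule — move the last 2 characters to the front (rotate right by 2), then take characters alternately from the front and the back (1st, last, 2nd, 2nd-last, ...).
Working it through for "mfufdjlj": intermediate "ljmfufdj", final "ljjdmffu".

ljjdmffu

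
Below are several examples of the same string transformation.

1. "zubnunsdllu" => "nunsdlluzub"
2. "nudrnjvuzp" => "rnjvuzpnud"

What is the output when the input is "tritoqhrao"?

In each case the input is transformed by: move the first 3 characters to the end (rotate left by 3).
For "tritoqhrao" the result is "toqhraotri".

toqhraotri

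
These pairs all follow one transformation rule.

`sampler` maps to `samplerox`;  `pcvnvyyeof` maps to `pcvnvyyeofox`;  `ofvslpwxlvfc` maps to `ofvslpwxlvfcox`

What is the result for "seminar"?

seminarox

Rule — append "ox".
On "seminar" that produces "seminarox".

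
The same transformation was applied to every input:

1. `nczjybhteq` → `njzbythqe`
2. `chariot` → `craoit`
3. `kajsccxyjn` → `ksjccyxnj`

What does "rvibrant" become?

The rule is to swap each adjacent pair of characters (1↔2, 3↔4, ...), then delete the first character.
So "rvibrant" becomes "rbiartn".

rbiartn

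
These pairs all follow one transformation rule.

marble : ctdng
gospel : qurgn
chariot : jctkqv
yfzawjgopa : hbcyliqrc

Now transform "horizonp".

qtkbqpr

Looking at the pairs, the operation is to delete the first character, then shift every letter 2 places forward in the alphabet (wrapping around).
Applying that to "horizonp" gives "qtkbqpr".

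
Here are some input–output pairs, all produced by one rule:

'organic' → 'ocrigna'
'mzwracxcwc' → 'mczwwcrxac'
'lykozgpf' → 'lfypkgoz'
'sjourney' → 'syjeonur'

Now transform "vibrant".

In each case the input is transformed by: take characters alternately from the front and the back (1st, last, 2nd, 2nd-last, ...).
Doing the same to "vibrant": "vtinbar".

vtinbar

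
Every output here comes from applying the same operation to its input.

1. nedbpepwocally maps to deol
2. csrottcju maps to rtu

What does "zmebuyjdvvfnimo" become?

The transformation: keep one character in every 3, starting at position 3 (positions 3rd, 6th, 9th, ...).
For "zmebuyjdvvfnimo" the result is "eyvno".

eyvno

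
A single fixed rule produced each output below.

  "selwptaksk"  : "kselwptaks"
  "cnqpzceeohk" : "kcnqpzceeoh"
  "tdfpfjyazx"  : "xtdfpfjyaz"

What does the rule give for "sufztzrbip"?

The rule is to move the last character to the front.
For "sufztzrbip" the result is "psufztzrbi".

psufztzrbi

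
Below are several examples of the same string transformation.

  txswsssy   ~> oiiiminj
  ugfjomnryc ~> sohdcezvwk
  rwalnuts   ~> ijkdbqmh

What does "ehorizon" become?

depyhexu

The transformation: shift every letter 10 places backward in the alphabet (wrapping around), then reverse the string.
Working it through for "ehorizon": intermediate "uxehyped", final "depyhexu".
(Check on "rwalnuts": → "hmqbdkji" → "ijkdbqmh" ✓)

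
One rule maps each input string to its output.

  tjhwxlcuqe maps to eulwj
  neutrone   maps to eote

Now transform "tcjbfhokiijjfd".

djikhbc

Each output is the input with this applied: reverse the string, then keep every other character starting from the first (positions 1st, 3rd, 5th, ...).
So "tcjbfhokiijjfd" becomes "djikhbc".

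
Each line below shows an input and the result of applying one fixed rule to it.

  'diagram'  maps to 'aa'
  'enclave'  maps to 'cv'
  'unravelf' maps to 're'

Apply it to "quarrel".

ae

Rule — keep one character in every 3, starting at position 3 (positions 3rd, 6th, 9th, ...).
Doing the same to "quarrel": "ae".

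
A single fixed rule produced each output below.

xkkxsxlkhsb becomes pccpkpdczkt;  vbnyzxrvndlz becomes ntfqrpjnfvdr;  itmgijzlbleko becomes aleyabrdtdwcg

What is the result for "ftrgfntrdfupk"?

xljyxfljvxmhc

The pattern: shift every letter 8 places backward in the alphabet (wrapping around).
Doing the same to "ftrgfntrdfupk": "xljyxfljvxmhc".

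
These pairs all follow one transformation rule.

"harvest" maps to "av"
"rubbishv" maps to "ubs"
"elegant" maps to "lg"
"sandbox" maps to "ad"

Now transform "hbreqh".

be

Each output is the input with this applied: keep every other character starting from the second (positions 2nd, 4th, 6th, ...), then delete the last character.
For "hbreqh", step one produces "beh"; step two turns that into "be".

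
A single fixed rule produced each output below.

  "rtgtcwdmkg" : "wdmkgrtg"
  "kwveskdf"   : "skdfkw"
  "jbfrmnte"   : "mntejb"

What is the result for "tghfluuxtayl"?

uxtayltghf

In each case the input is transformed by: swap the front and back halves of the string, then delete the last 2 characters.
Applying both steps to "tghfluuxtayl": "uxtayltghflu", then "uxtayltghf".
(Check on "rtgtcwdmkg": → "wdmkgrtgtc" → "wdmkgrtg" ✓)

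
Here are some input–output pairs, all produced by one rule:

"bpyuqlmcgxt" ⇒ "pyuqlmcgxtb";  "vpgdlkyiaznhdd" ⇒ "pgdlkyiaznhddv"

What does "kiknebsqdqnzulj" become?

Looking at the pairs, the operation is to move the first character to the end.
Doing the same to "kiknebsqdqnzulj": "iknebsqdqnzuljk".

iknebsqdqnzuljk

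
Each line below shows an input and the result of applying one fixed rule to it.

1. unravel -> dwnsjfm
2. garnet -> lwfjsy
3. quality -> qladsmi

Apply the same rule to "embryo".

gqjtew

What's happening: reverse the string, then shift every letter 8 places backward in the alphabet (wrapping around).
For "embryo", step one produces "oyrbme"; step two turns that into "gqjtew".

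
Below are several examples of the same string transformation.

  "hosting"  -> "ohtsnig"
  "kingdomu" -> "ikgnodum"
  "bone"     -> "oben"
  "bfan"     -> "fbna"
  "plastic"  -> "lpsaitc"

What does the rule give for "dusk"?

udks

In each case the input is transformed by: swap each adjacent pair of characters (1↔2, 3↔4, ...).
So "dusk" becomes "udks".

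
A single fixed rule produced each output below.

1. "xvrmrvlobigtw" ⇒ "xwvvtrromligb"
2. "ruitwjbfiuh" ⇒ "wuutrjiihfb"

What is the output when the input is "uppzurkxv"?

zxvuurppk

The transformation: sort the characters into reverse alphabetical order.
Applying that to "uppzurkxv" gives "zxvuurppk".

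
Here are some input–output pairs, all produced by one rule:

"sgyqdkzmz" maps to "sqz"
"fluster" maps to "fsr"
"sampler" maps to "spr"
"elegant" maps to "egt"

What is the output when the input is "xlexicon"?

xxo

What's happening: keep one character in every 3, starting at position 1 (positions 1st, 4th, 7th, ...).
Applying that to "xlexicon" gives "xxo".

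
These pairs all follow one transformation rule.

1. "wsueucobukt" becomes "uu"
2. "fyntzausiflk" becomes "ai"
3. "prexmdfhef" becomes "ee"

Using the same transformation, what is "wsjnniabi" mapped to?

ii

Looking at the pairs, the operation is to keep one character in every 3, starting at position 3 (positions 3rd, 6th, 9th, ...), then keep only the vowels.
"wsjnniabi" → "jii" → "ii".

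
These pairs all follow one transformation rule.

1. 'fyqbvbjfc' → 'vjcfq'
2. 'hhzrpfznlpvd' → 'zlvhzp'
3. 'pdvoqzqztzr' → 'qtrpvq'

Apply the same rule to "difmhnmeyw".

The pattern: keep every other character starting from the first (positions 1st, 3rd, 5th, ...), then move the last 3 characters to the front (rotate right by 3).
On "difmhnmeyw": the first step gives "dfhmy", and the second then gives "hmydf".

hmydf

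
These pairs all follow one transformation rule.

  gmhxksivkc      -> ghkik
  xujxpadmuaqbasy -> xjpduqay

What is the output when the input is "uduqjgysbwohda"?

Rule — keep every other character starting from the first (positions 1st, 3rd, 5th, ...).
So "uduqjgysbwohda" becomes "uujybod".

uujybod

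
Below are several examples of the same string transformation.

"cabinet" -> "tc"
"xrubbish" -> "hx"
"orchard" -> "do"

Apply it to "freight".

tf

The pattern: move the first character to the end, then keep only the last 2 characters.
For "freight", step one produces "reightf"; step two turns that into "tf".
(Check on "xrubbish": → "rubbishx" → "hx" ✓)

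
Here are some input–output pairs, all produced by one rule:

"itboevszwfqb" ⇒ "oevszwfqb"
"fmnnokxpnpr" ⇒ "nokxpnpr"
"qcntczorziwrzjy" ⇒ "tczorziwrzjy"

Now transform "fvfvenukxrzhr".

venukxrzhr

The rule is to delete the first 3 characters.
So "fvfvenukxrzhr" becomes "venukxrzhr".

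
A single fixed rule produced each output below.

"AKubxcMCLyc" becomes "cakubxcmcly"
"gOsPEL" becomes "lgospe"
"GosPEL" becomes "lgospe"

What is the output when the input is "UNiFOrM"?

munifor

What's happening: move the last character to the front, then convert every letter to lowercase.
Doing the same to "UNiFOrM": "munifor".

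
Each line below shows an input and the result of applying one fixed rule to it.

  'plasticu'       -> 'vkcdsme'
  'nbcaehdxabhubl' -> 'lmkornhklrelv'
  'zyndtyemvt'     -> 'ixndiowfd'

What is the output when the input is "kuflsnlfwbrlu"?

epvcxvpglbve

In each case the input is transformed by: delete the first character, then shift every letter 10 places forward in the alphabet (wrapping around).
On "kuflsnlfwbrlu": the first step gives "uflsnlfwbrlu", and the second then gives "epvcxvpglbve".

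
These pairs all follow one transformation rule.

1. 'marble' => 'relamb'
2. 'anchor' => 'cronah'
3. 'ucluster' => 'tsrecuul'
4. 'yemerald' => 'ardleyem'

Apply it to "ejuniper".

The rule is to swap each adjacent pair of characters (1↔2, 3↔4, ...), then swap the front and back halves of the string.
On "ejuniper": the first step gives "jenupire", and the second then gives "pirejenu".

pirejenu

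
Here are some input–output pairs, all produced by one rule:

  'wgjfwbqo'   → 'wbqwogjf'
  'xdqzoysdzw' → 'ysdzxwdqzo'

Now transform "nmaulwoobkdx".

What's happening: swap the first and last characters, then swap the front and back halves of the string.
"nmaulwoobkdx" → "xmaulwoobkdn" → "oobkdnxmaulw".

oobkdnxmaulw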